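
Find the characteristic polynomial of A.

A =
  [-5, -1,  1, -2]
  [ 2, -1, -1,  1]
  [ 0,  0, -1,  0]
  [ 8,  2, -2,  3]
x^4 + 4*x^3 + 6*x^2 + 4*x + 1

Expanding det(x·I − A) (e.g. by cofactor expansion or by noting that A is similar to its Jordan form J, which has the same characteristic polynomial as A) gives
  χ_A(x) = x^4 + 4*x^3 + 6*x^2 + 4*x + 1
which factors as (x + 1)^4. The eigenvalues (with algebraic multiplicities) are λ = -1 with multiplicity 4.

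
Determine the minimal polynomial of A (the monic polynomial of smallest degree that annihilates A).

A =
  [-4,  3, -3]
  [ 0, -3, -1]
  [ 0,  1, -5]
x^2 + 8*x + 16

The characteristic polynomial is χ_A(x) = (x + 4)^3, so the eigenvalues are known. The minimal polynomial is
  m_A(x) = Π_λ (x − λ)^{k_λ}
where k_λ is the size of the *largest* Jordan block for λ (equivalently, the smallest k with (A − λI)^k v = 0 for every generalised eigenvector v of λ).

  λ = -4: largest Jordan block has size 2, contributing (x + 4)^2

So m_A(x) = (x + 4)^2 = x^2 + 8*x + 16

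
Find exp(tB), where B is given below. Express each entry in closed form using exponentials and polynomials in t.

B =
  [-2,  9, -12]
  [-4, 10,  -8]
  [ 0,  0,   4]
e^{tB} =
  [-6*t*exp(4*t) + exp(4*t), 9*t*exp(4*t), -12*t*exp(4*t)]
  [-4*t*exp(4*t), 6*t*exp(4*t) + exp(4*t), -8*t*exp(4*t)]
  [0, 0, exp(4*t)]

Strategy: write B = P · J · P⁻¹ where J is a Jordan canonical form, so e^{tB} = P · e^{tJ} · P⁻¹, and e^{tJ} can be computed block-by-block.

B has Jordan form
J =
  [4, 1, 0]
  [0, 4, 0]
  [0, 0, 4]
(up to reordering of blocks).

Per-block formulas:
  For a 1×1 block at λ = 4: exp(t · [4]) = [e^(4t)].
  For a 2×2 Jordan block J_2(4): exp(t · J_2(4)) = e^(4t)·(I + t·N), where N is the 2×2 nilpotent shift.

After assembling e^{tJ} and conjugating by P, we get:

e^{tB} =
  [-6*t*exp(4*t) + exp(4*t), 9*t*exp(4*t), -12*t*exp(4*t)]
  [-4*t*exp(4*t), 6*t*exp(4*t) + exp(4*t), -8*t*exp(4*t)]
  [0, 0, exp(4*t)]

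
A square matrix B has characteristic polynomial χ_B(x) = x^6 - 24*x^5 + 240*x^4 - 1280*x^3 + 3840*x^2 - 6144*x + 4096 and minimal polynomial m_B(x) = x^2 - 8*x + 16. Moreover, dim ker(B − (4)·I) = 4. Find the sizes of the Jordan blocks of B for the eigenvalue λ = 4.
Block sizes for λ = 4: [2, 2, 1, 1]

Step 1 — from the characteristic polynomial, algebraic multiplicity of λ = 4 is 6. From dim ker(B − (4)·I) = 4, there are exactly 4 Jordan blocks for λ = 4.
Step 2 — from the minimal polynomial, the factor (x − 4)^2 tells us the largest block for λ = 4 has size 2.
Step 3 — with total size 6, 4 blocks, and largest block 2, the block sizes (in nonincreasing order) are [2, 2, 1, 1].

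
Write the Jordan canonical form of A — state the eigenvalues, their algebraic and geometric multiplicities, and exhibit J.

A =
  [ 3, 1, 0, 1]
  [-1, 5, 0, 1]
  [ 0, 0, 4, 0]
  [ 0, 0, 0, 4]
J_2(4) ⊕ J_1(4) ⊕ J_1(4)

The characteristic polynomial is
  det(x·I − A) = x^4 - 16*x^3 + 96*x^2 - 256*x + 256 = (x - 4)^4

Eigenvalues and multiplicities (the geometric multiplicity of λ is n − rank(A − λI), which equals the number of Jordan blocks for λ):
  λ = 4: algebraic multiplicity = 4, geometric multiplicity = 3

Determining the block sizes for each eigenvalue:
  λ = 4: 3 blocks summing to 4 forces exactly one block of size 2 and the rest size 1 → block sizes [2, 1, 1]

Assembling the blocks gives a Jordan form
J =
  [4, 1, 0, 0]
  [0, 4, 0, 0]
  [0, 0, 4, 0]
  [0, 0, 0, 4]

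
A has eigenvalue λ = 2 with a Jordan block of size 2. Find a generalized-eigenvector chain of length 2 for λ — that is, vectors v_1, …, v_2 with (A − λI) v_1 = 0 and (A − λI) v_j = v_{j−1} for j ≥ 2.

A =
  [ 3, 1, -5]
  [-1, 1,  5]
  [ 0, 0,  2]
A Jordan chain for λ = 2 of length 2:
v_1 = (1, -1, 0)ᵀ
v_2 = (1, 0, 0)ᵀ

Let N = A − (2)·I. We want v_2 with N^2 v_2 = 0 but N^1 v_2 ≠ 0; then v_{j-1} := N · v_j for j = 2, …, 2.

Pick v_2 = (1, 0, 0)ᵀ.
Then v_1 = N · v_2 = (1, -1, 0)ᵀ.

Sanity check: (A − (2)·I) v_1 = (0, 0, 0)ᵀ = 0. ✓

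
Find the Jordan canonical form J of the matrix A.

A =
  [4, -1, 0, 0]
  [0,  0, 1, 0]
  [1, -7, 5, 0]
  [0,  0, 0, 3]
J_3(3) ⊕ J_1(3)

The characteristic polynomial is
  det(x·I − A) = x^4 - 12*x^3 + 54*x^2 - 108*x + 81 = (x - 3)^4

Eigenvalues and multiplicities (the geometric multiplicity of λ is n − rank(A − λI), which equals the number of Jordan blocks for λ):
  λ = 3: algebraic multiplicity = 4, geometric multiplicity = 2

Determining the block sizes for each eigenvalue:
  λ = 3: with am = 4 and gm = 2, the partition is not yet determined (e.g. several partitions of 4 into 2 parts exist). Let N = A − (3)·I. Computing rank(N^1) = 2, rank(N^2) = 1, rank(N^3) = 0; the number of blocks of size ≥ j is rank(N^{j−1}) − rank(N^j), giving [2, 1, 1]. So we have 1 block(s) of size 3, 1 block(s) of size 1 → block sizes [3, 1]

Assembling the blocks gives a Jordan form
J =
  [3, 1, 0, 0]
  [0, 3, 1, 0]
  [0, 0, 3, 0]
  [0, 0, 0, 3]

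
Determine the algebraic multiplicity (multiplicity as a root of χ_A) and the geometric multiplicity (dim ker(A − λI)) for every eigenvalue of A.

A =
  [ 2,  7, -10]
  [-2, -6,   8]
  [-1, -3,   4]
λ = 0: alg = 3, geom = 1

Step 1 — factor the characteristic polynomial to read off the algebraic multiplicities:
  χ_A(x) = x^3

Step 2 — compute geometric multiplicities via the rank-nullity identity g(λ) = n − rank(A − λI):
  rank(A − (0)·I) = 2, so dim ker(A − (0)·I) = n − 2 = 1

Summary:
  λ = 0: algebraic multiplicity = 3, geometric multiplicity = 1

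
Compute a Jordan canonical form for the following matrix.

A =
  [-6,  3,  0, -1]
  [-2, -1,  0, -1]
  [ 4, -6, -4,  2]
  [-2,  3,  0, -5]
J_2(-4) ⊕ J_1(-4) ⊕ J_1(-4)

The characteristic polynomial is
  det(x·I − A) = x^4 + 16*x^3 + 96*x^2 + 256*x + 256 = (x + 4)^4

Eigenvalues and multiplicities (the geometric multiplicity of λ is n − rank(A − λI), which equals the number of Jordan blocks for λ):
  λ = -4: algebraic multiplicity = 4, geometric multiplicity = 3

Determining the block sizes for each eigenvalue:
  λ = -4: 3 blocks summing to 4 forces exactly one block of size 2 and the rest size 1 → block sizes [2, 1, 1]

Assembling the blocks gives a Jordan form
J =
  [-4,  1,  0,  0]
  [ 0, -4,  0,  0]
  [ 0,  0, -4,  0]
  [ 0,  0,  0, -4]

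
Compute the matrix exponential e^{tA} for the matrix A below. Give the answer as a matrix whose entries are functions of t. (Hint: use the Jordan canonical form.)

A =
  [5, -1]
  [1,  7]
e^{tA} =
  [-t*exp(6*t) + exp(6*t), -t*exp(6*t)]
  [t*exp(6*t), t*exp(6*t) + exp(6*t)]

Strategy: write A = P · J · P⁻¹ where J is a Jordan canonical form, so e^{tA} = P · e^{tJ} · P⁻¹, and e^{tJ} can be computed block-by-block.

A has Jordan form
J =
  [6, 1]
  [0, 6]
(up to reordering of blocks).

Per-block formulas:
  For a 2×2 Jordan block J_2(6): exp(t · J_2(6)) = e^(6t)·(I + t·N), where N is the 2×2 nilpotent shift.

After assembling e^{tJ} and conjugating by P, we get:

e^{tA} =
  [-t*exp(6*t) + exp(6*t), -t*exp(6*t)]
  [t*exp(6*t), t*exp(6*t) + exp(6*t)]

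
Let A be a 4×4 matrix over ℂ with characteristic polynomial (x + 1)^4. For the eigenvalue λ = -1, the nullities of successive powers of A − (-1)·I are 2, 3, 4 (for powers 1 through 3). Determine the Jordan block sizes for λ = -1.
Block sizes for λ = -1: [3, 1]

From the dimensions of kernels of powers, the number of Jordan blocks of size at least j is d_j − d_{j−1} where d_j = dim ker(N^j) (with d_0 = 0). Computing the differences gives [2, 1, 1].
The number of blocks of size exactly k is (#blocks of size ≥ k) − (#blocks of size ≥ k + 1), so the partition is: 1 block(s) of size 1, 1 block(s) of size 3.
In nonincreasing order the block sizes are [3, 1].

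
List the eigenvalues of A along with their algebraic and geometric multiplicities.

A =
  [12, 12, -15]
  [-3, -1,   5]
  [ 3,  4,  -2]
λ = 3: alg = 3, geom = 2

Step 1 — factor the characteristic polynomial to read off the algebraic multiplicities:
  χ_A(x) = (x - 3)^3

Step 2 — compute geometric multiplicities via the rank-nullity identity g(λ) = n − rank(A − λI):
  rank(A − (3)·I) = 1, so dim ker(A − (3)·I) = n − 1 = 2

Summary:
  λ = 3: algebraic multiplicity = 3, geometric multiplicity = 2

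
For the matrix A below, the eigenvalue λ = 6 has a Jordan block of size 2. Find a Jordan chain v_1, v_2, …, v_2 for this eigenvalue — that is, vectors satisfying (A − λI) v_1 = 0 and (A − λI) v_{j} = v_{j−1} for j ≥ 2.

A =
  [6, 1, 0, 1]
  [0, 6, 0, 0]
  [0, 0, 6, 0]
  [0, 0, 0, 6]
A Jordan chain for λ = 6 of length 2:
v_1 = (1, 0, 0, 0)ᵀ
v_2 = (0, 1, 0, 0)ᵀ

Let N = A − (6)·I. We want v_2 with N^2 v_2 = 0 but N^1 v_2 ≠ 0; then v_{j-1} := N · v_j for j = 2, …, 2.

Pick v_2 = (0, 1, 0, 0)ᵀ.
Then v_1 = N · v_2 = (1, 0, 0, 0)ᵀ.

Sanity check: (A − (6)·I) v_1 = (0, 0, 0, 0)ᵀ = 0. ✓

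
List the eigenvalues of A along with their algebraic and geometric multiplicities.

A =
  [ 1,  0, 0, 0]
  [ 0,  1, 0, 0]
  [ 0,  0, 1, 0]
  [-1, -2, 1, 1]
λ = 1: alg = 4, geom = 3

Step 1 — factor the characteristic polynomial to read off the algebraic multiplicities:
  χ_A(x) = (x - 1)^4

Step 2 — compute geometric multiplicities via the rank-nullity identity g(λ) = n − rank(A − λI):
  rank(A − (1)·I) = 1, so dim ker(A − (1)·I) = n − 1 = 3

Summary:
  λ = 1: algebraic multiplicity = 4, geometric multiplicity = 3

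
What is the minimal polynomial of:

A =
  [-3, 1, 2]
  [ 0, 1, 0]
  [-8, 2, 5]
x^2 - 2*x + 1

The characteristic polynomial is χ_A(x) = (x - 1)^3, so the eigenvalues are known. The minimal polynomial is
  m_A(x) = Π_λ (x − λ)^{k_λ}
where k_λ is the size of the *largest* Jordan block for λ (equivalently, the smallest k with (A − λI)^k v = 0 for every generalised eigenvector v of λ).

  λ = 1: largest Jordan block has size 2, contributing (x − 1)^2

So m_A(x) = (x - 1)^2 = x^2 - 2*x + 1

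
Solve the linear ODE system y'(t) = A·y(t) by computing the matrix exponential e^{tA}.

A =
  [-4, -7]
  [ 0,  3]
e^{tA} =
  [exp(-4*t), -exp(3*t) + exp(-4*t)]
  [0, exp(3*t)]

Strategy: write A = P · J · P⁻¹ where J is a Jordan canonical form, so e^{tA} = P · e^{tJ} · P⁻¹, and e^{tJ} can be computed block-by-block.

A has Jordan form
J =
  [-4, 0]
  [ 0, 3]
(up to reordering of blocks).

Per-block formulas:
  For a 1×1 block at λ = -4: exp(t · [-4]) = [e^(-4t)].
  For a 1×1 block at λ = 3: exp(t · [3]) = [e^(3t)].

After assembling e^{tJ} and conjugating by P, we get:

e^{tA} =
  [exp(-4*t), -exp(3*t) + exp(-4*t)]
  [0, exp(3*t)]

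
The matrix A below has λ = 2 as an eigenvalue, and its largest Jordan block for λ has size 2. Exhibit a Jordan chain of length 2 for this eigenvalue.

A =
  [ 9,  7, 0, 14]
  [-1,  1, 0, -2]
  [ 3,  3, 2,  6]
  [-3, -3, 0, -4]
A Jordan chain for λ = 2 of length 2:
v_1 = (7, -1, 3, -3)ᵀ
v_2 = (1, 0, 0, 0)ᵀ

Let N = A − (2)·I. We want v_2 with N^2 v_2 = 0 but N^1 v_2 ≠ 0; then v_{j-1} := N · v_j for j = 2, …, 2.

Pick v_2 = (1, 0, 0, 0)ᵀ.
Then v_1 = N · v_2 = (7, -1, 3, -3)ᵀ.

Sanity check: (A − (2)·I) v_1 = (0, 0, 0, 0)ᵀ = 0. ✓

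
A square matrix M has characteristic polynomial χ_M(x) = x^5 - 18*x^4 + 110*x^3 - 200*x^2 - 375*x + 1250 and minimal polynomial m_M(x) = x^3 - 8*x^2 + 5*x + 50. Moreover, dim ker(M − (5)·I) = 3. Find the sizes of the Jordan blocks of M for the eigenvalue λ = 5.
Block sizes for λ = 5: [2, 1, 1]

Step 1 — from the characteristic polynomial, algebraic multiplicity of λ = 5 is 4. From dim ker(M − (5)·I) = 3, there are exactly 3 Jordan blocks for λ = 5.
Step 2 — from the minimal polynomial, the factor (x − 5)^2 tells us the largest block for λ = 5 has size 2.
Step 3 — with total size 4, 3 blocks, and largest block 2, the block sizes (in nonincreasing order) are [2, 1, 1].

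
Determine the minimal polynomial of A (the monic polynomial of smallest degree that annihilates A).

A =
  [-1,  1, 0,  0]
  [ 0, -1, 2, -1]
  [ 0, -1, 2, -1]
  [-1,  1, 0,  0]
x^3

The characteristic polynomial is χ_A(x) = x^4, so the eigenvalues are known. The minimal polynomial is
  m_A(x) = Π_λ (x − λ)^{k_λ}
where k_λ is the size of the *largest* Jordan block for λ (equivalently, the smallest k with (A − λI)^k v = 0 for every generalised eigenvector v of λ).

  λ = 0: largest Jordan block has size 3, contributing (x − 0)^3

So m_A(x) = x^3 = x^3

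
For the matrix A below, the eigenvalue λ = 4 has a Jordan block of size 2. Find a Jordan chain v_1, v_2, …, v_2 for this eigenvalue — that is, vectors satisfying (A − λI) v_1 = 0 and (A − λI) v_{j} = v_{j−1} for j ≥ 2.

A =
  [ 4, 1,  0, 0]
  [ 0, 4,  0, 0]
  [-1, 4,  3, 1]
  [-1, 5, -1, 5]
A Jordan chain for λ = 4 of length 2:
v_1 = (0, 0, -1, -1)ᵀ
v_2 = (1, 0, 0, 0)ᵀ

Let N = A − (4)·I. We want v_2 with N^2 v_2 = 0 but N^1 v_2 ≠ 0; then v_{j-1} := N · v_j for j = 2, …, 2.

Pick v_2 = (1, 0, 0, 0)ᵀ.
Then v_1 = N · v_2 = (0, 0, -1, -1)ᵀ.

Sanity check: (A − (4)·I) v_1 = (0, 0, 0, 0)ᵀ = 0. ✓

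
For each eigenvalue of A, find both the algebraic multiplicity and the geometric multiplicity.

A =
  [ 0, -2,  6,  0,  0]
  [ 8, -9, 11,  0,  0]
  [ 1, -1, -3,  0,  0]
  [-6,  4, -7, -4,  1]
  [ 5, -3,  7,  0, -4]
λ = -4: alg = 5, geom = 2

Step 1 — factor the characteristic polynomial to read off the algebraic multiplicities:
  χ_A(x) = (x + 4)^5

Step 2 — compute geometric multiplicities via the rank-nullity identity g(λ) = n − rank(A − λI):
  rank(A − (-4)·I) = 3, so dim ker(A − (-4)·I) = n − 3 = 2

Summary:
  λ = -4: algebraic multiplicity = 5, geometric multiplicity = 2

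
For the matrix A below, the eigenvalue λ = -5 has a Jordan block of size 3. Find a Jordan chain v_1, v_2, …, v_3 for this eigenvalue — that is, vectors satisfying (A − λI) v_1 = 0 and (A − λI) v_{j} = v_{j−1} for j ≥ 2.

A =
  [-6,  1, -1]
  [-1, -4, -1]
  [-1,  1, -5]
A Jordan chain for λ = -5 of length 3:
v_1 = (1, 1, 0)ᵀ
v_2 = (-1, -1, -1)ᵀ
v_3 = (1, 0, 0)ᵀ

Let N = A − (-5)·I. We want v_3 with N^3 v_3 = 0 but N^2 v_3 ≠ 0; then v_{j-1} := N · v_j for j = 3, …, 2.

Pick v_3 = (1, 0, 0)ᵀ.
Then v_2 = N · v_3 = (-1, -1, -1)ᵀ.
Then v_1 = N · v_2 = (1, 1, 0)ᵀ.

Sanity check: (A − (-5)·I) v_1 = (0, 0, 0)ᵀ = 0. ✓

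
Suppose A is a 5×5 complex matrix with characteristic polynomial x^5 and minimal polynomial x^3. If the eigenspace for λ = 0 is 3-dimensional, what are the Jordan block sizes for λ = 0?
Block sizes for λ = 0: [3, 1, 1]

Step 1 — from the characteristic polynomial, algebraic multiplicity of λ = 0 is 5. From dim ker(A − (0)·I) = 3, there are exactly 3 Jordan blocks for λ = 0.
Step 2 — from the minimal polynomial, the factor (x − 0)^3 tells us the largest block for λ = 0 has size 3.
Step 3 — with total size 5, 3 blocks, and largest block 3, the block sizes (in nonincreasing order) are [3, 1, 1].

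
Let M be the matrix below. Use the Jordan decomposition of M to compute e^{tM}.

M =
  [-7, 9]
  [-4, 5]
e^{tM} =
  [-6*t*exp(-t) + exp(-t), 9*t*exp(-t)]
  [-4*t*exp(-t), 6*t*exp(-t) + exp(-t)]

Strategy: write M = P · J · P⁻¹ where J is a Jordan canonical form, so e^{tM} = P · e^{tJ} · P⁻¹, and e^{tJ} can be computed block-by-block.

M has Jordan form
J =
  [-1,  1]
  [ 0, -1]
(up to reordering of blocks).

Per-block formulas:
  For a 2×2 Jordan block J_2(-1): exp(t · J_2(-1)) = e^(-1t)·(I + t·N), where N is the 2×2 nilpotent shift.

After assembling e^{tJ} and conjugating by P, we get:

e^{tM} =
  [-6*t*exp(-t) + exp(-t), 9*t*exp(-t)]
  [-4*t*exp(-t), 6*t*exp(-t) + exp(-t)]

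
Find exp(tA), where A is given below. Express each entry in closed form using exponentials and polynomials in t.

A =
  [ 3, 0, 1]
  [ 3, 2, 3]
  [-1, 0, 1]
e^{tA} =
  [t*exp(2*t) + exp(2*t), 0, t*exp(2*t)]
  [3*t*exp(2*t), exp(2*t), 3*t*exp(2*t)]
  [-t*exp(2*t), 0, -t*exp(2*t) + exp(2*t)]

Strategy: write A = P · J · P⁻¹ where J is a Jordan canonical form, so e^{tA} = P · e^{tJ} · P⁻¹, and e^{tJ} can be computed block-by-block.

A has Jordan form
J =
  [2, 1, 0]
  [0, 2, 0]
  [0, 0, 2]
(up to reordering of blocks).

Per-block formulas:
  For a 2×2 Jordan block J_2(2): exp(t · J_2(2)) = e^(2t)·(I + t·N), where N is the 2×2 nilpotent shift.
  For a 1×1 block at λ = 2: exp(t · [2]) = [e^(2t)].

After assembling e^{tJ} and conjugating by P, we get:

e^{tA} =
  [t*exp(2*t) + exp(2*t), 0, t*exp(2*t)]
  [3*t*exp(2*t), exp(2*t), 3*t*exp(2*t)]
  [-t*exp(2*t), 0, -t*exp(2*t) + exp(2*t)]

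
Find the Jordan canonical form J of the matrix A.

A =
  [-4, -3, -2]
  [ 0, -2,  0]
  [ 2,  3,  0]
J_2(-2) ⊕ J_1(-2)

The characteristic polynomial is
  det(x·I − A) = x^3 + 6*x^2 + 12*x + 8 = (x + 2)^3

Eigenvalues and multiplicities (the geometric multiplicity of λ is n − rank(A − λI), which equals the number of Jordan blocks for λ):
  λ = -2: algebraic multiplicity = 3, geometric multiplicity = 2

Determining the block sizes for each eigenvalue:
  λ = -2: 2 blocks summing to 3 forces exactly one block of size 2 and the rest size 1 → block sizes [2, 1]

Assembling the blocks gives a Jordan form
J =
  [-2,  1,  0]
  [ 0, -2,  0]
  [ 0,  0, -2]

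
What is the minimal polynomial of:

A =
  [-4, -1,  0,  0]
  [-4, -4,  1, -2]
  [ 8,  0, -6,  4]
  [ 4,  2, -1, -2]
x^3 + 12*x^2 + 48*x + 64

The characteristic polynomial is χ_A(x) = (x + 4)^4, so the eigenvalues are known. The minimal polynomial is
  m_A(x) = Π_λ (x − λ)^{k_λ}
where k_λ is the size of the *largest* Jordan block for λ (equivalently, the smallest k with (A − λI)^k v = 0 for every generalised eigenvector v of λ).

  λ = -4: largest Jordan block has size 3, contributing (x + 4)^3

So m_A(x) = (x + 4)^3 = x^3 + 12*x^2 + 48*x + 64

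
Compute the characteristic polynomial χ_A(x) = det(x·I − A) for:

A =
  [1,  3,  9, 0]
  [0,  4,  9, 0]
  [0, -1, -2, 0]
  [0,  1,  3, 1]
x^4 - 4*x^3 + 6*x^2 - 4*x + 1

Expanding det(x·I − A) (e.g. by cofactor expansion or by noting that A is similar to its Jordan form J, which has the same characteristic polynomial as A) gives
  χ_A(x) = x^4 - 4*x^3 + 6*x^2 - 4*x + 1
which factors as (x - 1)^4. The eigenvalues (with algebraic multiplicities) are λ = 1 with multiplicity 4.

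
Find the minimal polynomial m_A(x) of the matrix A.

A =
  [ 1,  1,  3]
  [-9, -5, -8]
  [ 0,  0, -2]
x^3 + 6*x^2 + 12*x + 8

The characteristic polynomial is χ_A(x) = (x + 2)^3, so the eigenvalues are known. The minimal polynomial is
  m_A(x) = Π_λ (x − λ)^{k_λ}
where k_λ is the size of the *largest* Jordan block for λ (equivalently, the smallest k with (A − λI)^k v = 0 for every generalised eigenvector v of λ).

  λ = -2: largest Jordan block has size 3, contributing (x + 2)^3

So m_A(x) = (x + 2)^3 = x^3 + 6*x^2 + 12*x + 8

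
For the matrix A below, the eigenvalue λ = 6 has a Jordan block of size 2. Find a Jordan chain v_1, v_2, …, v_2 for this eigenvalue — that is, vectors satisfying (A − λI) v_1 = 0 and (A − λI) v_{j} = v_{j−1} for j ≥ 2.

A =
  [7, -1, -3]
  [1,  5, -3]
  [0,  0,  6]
A Jordan chain for λ = 6 of length 2:
v_1 = (1, 1, 0)ᵀ
v_2 = (1, 0, 0)ᵀ

Let N = A − (6)·I. We want v_2 with N^2 v_2 = 0 but N^1 v_2 ≠ 0; then v_{j-1} := N · v_j for j = 2, …, 2.

Pick v_2 = (1, 0, 0)ᵀ.
Then v_1 = N · v_2 = (1, 1, 0)ᵀ.

Sanity check: (A − (6)·I) v_1 = (0, 0, 0)ᵀ = 0. ✓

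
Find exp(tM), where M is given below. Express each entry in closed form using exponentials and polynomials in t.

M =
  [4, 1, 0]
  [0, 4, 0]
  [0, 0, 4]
e^{tM} =
  [exp(4*t), t*exp(4*t), 0]
  [0, exp(4*t), 0]
  [0, 0, exp(4*t)]

Strategy: write M = P · J · P⁻¹ where J is a Jordan canonical form, so e^{tM} = P · e^{tJ} · P⁻¹, and e^{tJ} can be computed block-by-block.

M has Jordan form
J =
  [4, 1, 0]
  [0, 4, 0]
  [0, 0, 4]
(up to reordering of blocks).

Per-block formulas:
  For a 2×2 Jordan block J_2(4): exp(t · J_2(4)) = e^(4t)·(I + t·N), where N is the 2×2 nilpotent shift.
  For a 1×1 block at λ = 4: exp(t · [4]) = [e^(4t)].

After assembling e^{tJ} and conjugating by P, we get:

e^{tM} =
  [exp(4*t), t*exp(4*t), 0]
  [0, exp(4*t), 0]
  [0, 0, exp(4*t)]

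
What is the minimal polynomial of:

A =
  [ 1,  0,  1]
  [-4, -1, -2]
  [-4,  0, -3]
x^2 + 2*x + 1

The characteristic polynomial is χ_A(x) = (x + 1)^3, so the eigenvalues are known. The minimal polynomial is
  m_A(x) = Π_λ (x − λ)^{k_λ}
where k_λ is the size of the *largest* Jordan block for λ (equivalently, the smallest k with (A − λI)^k v = 0 for every generalised eigenvector v of λ).

  λ = -1: largest Jordan block has size 2, contributing (x + 1)^2

So m_A(x) = (x + 1)^2 = x^2 + 2*x + 1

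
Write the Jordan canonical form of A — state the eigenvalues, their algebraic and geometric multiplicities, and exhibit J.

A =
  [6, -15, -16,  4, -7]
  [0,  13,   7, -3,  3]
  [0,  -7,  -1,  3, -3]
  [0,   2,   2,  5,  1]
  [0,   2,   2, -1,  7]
J_3(6) ⊕ J_2(6)

The characteristic polynomial is
  det(x·I − A) = x^5 - 30*x^4 + 360*x^3 - 2160*x^2 + 6480*x - 7776 = (x - 6)^5

Eigenvalues and multiplicities (the geometric multiplicity of λ is n − rank(A − λI), which equals the number of Jordan blocks for λ):
  λ = 6: algebraic multiplicity = 5, geometric multiplicity = 2

Determining the block sizes for each eigenvalue:
  λ = 6: with am = 5 and gm = 2, the partition is not yet determined (e.g. several partitions of 5 into 2 parts exist). Let N = A − (6)·I. Computing rank(N^1) = 3, rank(N^2) = 1, rank(N^3) = 0; the number of blocks of size ≥ j is rank(N^{j−1}) − rank(N^j), giving [2, 2, 1]. So we have 1 block(s) of size 3, 1 block(s) of size 2 → block sizes [3, 2]

Assembling the blocks gives a Jordan form
J =
  [6, 1, 0, 0, 0]
  [0, 6, 1, 0, 0]
  [0, 0, 6, 0, 0]
  [0, 0, 0, 6, 1]
  [0, 0, 0, 0, 6]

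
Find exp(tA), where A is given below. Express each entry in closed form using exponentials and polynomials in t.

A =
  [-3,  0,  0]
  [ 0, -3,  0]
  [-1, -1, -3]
e^{tA} =
  [exp(-3*t), 0, 0]
  [0, exp(-3*t), 0]
  [-t*exp(-3*t), -t*exp(-3*t), exp(-3*t)]

Strategy: write A = P · J · P⁻¹ where J is a Jordan canonical form, so e^{tA} = P · e^{tJ} · P⁻¹, and e^{tJ} can be computed block-by-block.

A has Jordan form
J =
  [-3,  1,  0]
  [ 0, -3,  0]
  [ 0,  0, -3]
(up to reordering of blocks).

Per-block formulas:
  For a 1×1 block at λ = -3: exp(t · [-3]) = [e^(-3t)].
  For a 2×2 Jordan block J_2(-3): exp(t · J_2(-3)) = e^(-3t)·(I + t·N), where N is the 2×2 nilpotent shift.

After assembling e^{tJ} and conjugating by P, we get:

e^{tA} =
  [exp(-3*t), 0, 0]
  [0, exp(-3*t), 0]
  [-t*exp(-3*t), -t*exp(-3*t), exp(-3*t)]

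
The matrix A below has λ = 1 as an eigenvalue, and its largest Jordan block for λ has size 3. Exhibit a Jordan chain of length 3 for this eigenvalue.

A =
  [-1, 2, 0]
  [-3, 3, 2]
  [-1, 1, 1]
A Jordan chain for λ = 1 of length 3:
v_1 = (-2, -2, -1)ᵀ
v_2 = (-2, -3, -1)ᵀ
v_3 = (1, 0, 0)ᵀ

Let N = A − (1)·I. We want v_3 with N^3 v_3 = 0 but N^2 v_3 ≠ 0; then v_{j-1} := N · v_j for j = 3, …, 2.

Pick v_3 = (1, 0, 0)ᵀ.
Then v_2 = N · v_3 = (-2, -3, -1)ᵀ.
Then v_1 = N · v_2 = (-2, -2, -1)ᵀ.

Sanity check: (A − (1)·I) v_1 = (0, 0, 0)ᵀ = 0. ✓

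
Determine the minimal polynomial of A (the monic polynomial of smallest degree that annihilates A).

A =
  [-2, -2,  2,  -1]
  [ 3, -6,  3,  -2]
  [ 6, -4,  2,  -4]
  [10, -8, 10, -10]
x^3 + 12*x^2 + 48*x + 64

The characteristic polynomial is χ_A(x) = (x + 4)^4, so the eigenvalues are known. The minimal polynomial is
  m_A(x) = Π_λ (x − λ)^{k_λ}
where k_λ is the size of the *largest* Jordan block for λ (equivalently, the smallest k with (A − λI)^k v = 0 for every generalised eigenvector v of λ).

  λ = -4: largest Jordan block has size 3, contributing (x + 4)^3

So m_A(x) = (x + 4)^3 = x^3 + 12*x^2 + 48*x + 64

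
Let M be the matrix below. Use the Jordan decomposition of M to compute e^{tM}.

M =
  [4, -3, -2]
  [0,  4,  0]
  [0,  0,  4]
e^{tM} =
  [exp(4*t), -3*t*exp(4*t), -2*t*exp(4*t)]
  [0, exp(4*t), 0]
  [0, 0, exp(4*t)]

Strategy: write M = P · J · P⁻¹ where J is a Jordan canonical form, so e^{tM} = P · e^{tJ} · P⁻¹, and e^{tJ} can be computed block-by-block.

M has Jordan form
J =
  [4, 1, 0]
  [0, 4, 0]
  [0, 0, 4]
(up to reordering of blocks).

Per-block formulas:
  For a 2×2 Jordan block J_2(4): exp(t · J_2(4)) = e^(4t)·(I + t·N), where N is the 2×2 nilpotent shift.
  For a 1×1 block at λ = 4: exp(t · [4]) = [e^(4t)].

After assembling e^{tJ} and conjugating by P, we get:

e^{tM} =
  [exp(4*t), -3*t*exp(4*t), -2*t*exp(4*t)]
  [0, exp(4*t), 0]
  [0, 0, exp(4*t)]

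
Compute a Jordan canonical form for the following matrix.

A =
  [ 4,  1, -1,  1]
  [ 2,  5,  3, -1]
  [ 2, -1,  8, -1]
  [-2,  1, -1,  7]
J_3(6) ⊕ J_1(6)

The characteristic polynomial is
  det(x·I − A) = x^4 - 24*x^3 + 216*x^2 - 864*x + 1296 = (x - 6)^4

Eigenvalues and multiplicities (the geometric multiplicity of λ is n − rank(A − λI), which equals the number of Jordan blocks for λ):
  λ = 6: algebraic multiplicity = 4, geometric multiplicity = 2

Determining the block sizes for each eigenvalue:
  λ = 6: with am = 4 and gm = 2, the partition is not yet determined (e.g. several partitions of 4 into 2 parts exist). Let N = A − (6)·I. Computing rank(N^1) = 2, rank(N^2) = 1, rank(N^3) = 0; the number of blocks of size ≥ j is rank(N^{j−1}) − rank(N^j), giving [2, 1, 1]. So we have 1 block(s) of size 3, 1 block(s) of size 1 → block sizes [3, 1]

Assembling the blocks gives a Jordan form
J =
  [6, 1, 0, 0]
  [0, 6, 1, 0]
  [0, 0, 6, 0]
  [0, 0, 0, 6]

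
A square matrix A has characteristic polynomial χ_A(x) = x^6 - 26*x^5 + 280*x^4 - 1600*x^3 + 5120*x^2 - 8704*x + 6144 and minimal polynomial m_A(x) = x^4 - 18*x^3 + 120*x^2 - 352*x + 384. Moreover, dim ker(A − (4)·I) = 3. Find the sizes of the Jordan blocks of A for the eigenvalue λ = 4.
Block sizes for λ = 4: [3, 1, 1]

Step 1 — from the characteristic polynomial, algebraic multiplicity of λ = 4 is 5. From dim ker(A − (4)·I) = 3, there are exactly 3 Jordan blocks for λ = 4.
Step 2 — from the minimal polynomial, the factor (x − 4)^3 tells us the largest block for λ = 4 has size 3.
Step 3 — with total size 5, 3 blocks, and largest block 3, the block sizes (in nonincreasing order) are [3, 1, 1].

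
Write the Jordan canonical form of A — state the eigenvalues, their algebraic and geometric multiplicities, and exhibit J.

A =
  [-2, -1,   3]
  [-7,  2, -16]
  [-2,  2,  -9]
J_3(-3)

The characteristic polynomial is
  det(x·I − A) = x^3 + 9*x^2 + 27*x + 27 = (x + 3)^3

Eigenvalues and multiplicities (the geometric multiplicity of λ is n − rank(A − λI), which equals the number of Jordan blocks for λ):
  λ = -3: algebraic multiplicity = 3, geometric multiplicity = 1

Determining the block sizes for each eigenvalue:
  λ = -3: one block (gm = 1), so the single block has size am = 3 → block sizes [3]

Assembling the blocks gives a Jordan form
J =
  [-3,  1,  0]
  [ 0, -3,  1]
  [ 0,  0, -3]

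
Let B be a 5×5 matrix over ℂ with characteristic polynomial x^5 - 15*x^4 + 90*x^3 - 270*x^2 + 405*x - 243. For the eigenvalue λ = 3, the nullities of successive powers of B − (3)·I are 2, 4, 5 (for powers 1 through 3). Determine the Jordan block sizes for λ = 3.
Block sizes for λ = 3: [3, 2]

From the dimensions of kernels of powers, the number of Jordan blocks of size at least j is d_j − d_{j−1} where d_j = dim ker(N^j) (with d_0 = 0). Computing the differences gives [2, 2, 1].
The number of blocks of size exactly k is (#blocks of size ≥ k) − (#blocks of size ≥ k + 1), so the partition is: 1 block(s) of size 2, 1 block(s) of size 3.
In nonincreasing order the block sizes are [3, 2].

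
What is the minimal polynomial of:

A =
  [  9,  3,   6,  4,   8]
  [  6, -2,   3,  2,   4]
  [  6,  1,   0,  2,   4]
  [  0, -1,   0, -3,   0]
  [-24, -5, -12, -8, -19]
x^3 + 9*x^2 + 27*x + 27

The characteristic polynomial is χ_A(x) = (x + 3)^5, so the eigenvalues are known. The minimal polynomial is
  m_A(x) = Π_λ (x − λ)^{k_λ}
where k_λ is the size of the *largest* Jordan block for λ (equivalently, the smallest k with (A − λI)^k v = 0 for every generalised eigenvector v of λ).

  λ = -3: largest Jordan block has size 3, contributing (x + 3)^3

So m_A(x) = (x + 3)^3 = x^3 + 9*x^2 + 27*x + 27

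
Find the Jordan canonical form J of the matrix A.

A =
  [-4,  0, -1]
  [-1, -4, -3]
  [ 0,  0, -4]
J_3(-4)

The characteristic polynomial is
  det(x·I − A) = x^3 + 12*x^2 + 48*x + 64 = (x + 4)^3

Eigenvalues and multiplicities (the geometric multiplicity of λ is n − rank(A − λI), which equals the number of Jordan blocks for λ):
  λ = -4: algebraic multiplicity = 3, geometric multiplicity = 1

Determining the block sizes for each eigenvalue:
  λ = -4: one block (gm = 1), so the single block has size am = 3 → block sizes [3]

Assembling the blocks gives a Jordan form
J =
  [-4,  1,  0]
  [ 0, -4,  1]
  [ 0,  0, -4]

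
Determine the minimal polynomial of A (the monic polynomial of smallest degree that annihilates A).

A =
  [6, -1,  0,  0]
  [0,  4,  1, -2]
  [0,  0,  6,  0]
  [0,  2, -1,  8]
x^3 - 18*x^2 + 108*x - 216

The characteristic polynomial is χ_A(x) = (x - 6)^4, so the eigenvalues are known. The minimal polynomial is
  m_A(x) = Π_λ (x − λ)^{k_λ}
where k_λ is the size of the *largest* Jordan block for λ (equivalently, the smallest k with (A − λI)^k v = 0 for every generalised eigenvector v of λ).

  λ = 6: largest Jordan block has size 3, contributing (x − 6)^3

So m_A(x) = (x - 6)^3 = x^3 - 18*x^2 + 108*x - 216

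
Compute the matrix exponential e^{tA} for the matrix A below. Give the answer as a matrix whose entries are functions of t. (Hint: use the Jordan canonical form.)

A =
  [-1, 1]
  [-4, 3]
e^{tA} =
  [-2*t*exp(t) + exp(t), t*exp(t)]
  [-4*t*exp(t), 2*t*exp(t) + exp(t)]

Strategy: write A = P · J · P⁻¹ where J is a Jordan canonical form, so e^{tA} = P · e^{tJ} · P⁻¹, and e^{tJ} can be computed block-by-block.

A has Jordan form
J =
  [1, 1]
  [0, 1]
(up to reordering of blocks).

Per-block formulas:
  For a 2×2 Jordan block J_2(1): exp(t · J_2(1)) = e^(1t)·(I + t·N), where N is the 2×2 nilpotent shift.

After assembling e^{tJ} and conjugating by P, we get:

e^{tA} =
  [-2*t*exp(t) + exp(t), t*exp(t)]
  [-4*t*exp(t), 2*t*exp(t) + exp(t)]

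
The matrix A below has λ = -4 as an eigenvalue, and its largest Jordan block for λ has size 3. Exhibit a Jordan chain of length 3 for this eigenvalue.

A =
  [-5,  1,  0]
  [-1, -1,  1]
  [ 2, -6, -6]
A Jordan chain for λ = -4 of length 3:
v_1 = (2, 2, -4)ᵀ
v_2 = (1, 3, -6)ᵀ
v_3 = (0, 1, 0)ᵀ

Let N = A − (-4)·I. We want v_3 with N^3 v_3 = 0 but N^2 v_3 ≠ 0; then v_{j-1} := N · v_j for j = 3, …, 2.

Pick v_3 = (0, 1, 0)ᵀ.
Then v_2 = N · v_3 = (1, 3, -6)ᵀ.
Then v_1 = N · v_2 = (2, 2, -4)ᵀ.

Sanity check: (A − (-4)·I) v_1 = (0, 0, 0)ᵀ = 0. ✓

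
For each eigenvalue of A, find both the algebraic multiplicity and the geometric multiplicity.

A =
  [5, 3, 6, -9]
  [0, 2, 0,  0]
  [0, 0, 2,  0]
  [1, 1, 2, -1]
λ = 2: alg = 4, geom = 3

Step 1 — factor the characteristic polynomial to read off the algebraic multiplicities:
  χ_A(x) = (x - 2)^4

Step 2 — compute geometric multiplicities via the rank-nullity identity g(λ) = n − rank(A − λI):
  rank(A − (2)·I) = 1, so dim ker(A − (2)·I) = n − 1 = 3

Summary:
  λ = 2: algebraic multiplicity = 4, geometric multiplicity = 3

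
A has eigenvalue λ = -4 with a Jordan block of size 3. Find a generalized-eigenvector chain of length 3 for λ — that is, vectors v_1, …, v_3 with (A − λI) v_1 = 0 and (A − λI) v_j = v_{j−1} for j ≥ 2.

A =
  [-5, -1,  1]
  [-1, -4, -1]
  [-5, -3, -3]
A Jordan chain for λ = -4 of length 3:
v_1 = (-3, 6, 3)ᵀ
v_2 = (-1, -1, -5)ᵀ
v_3 = (1, 0, 0)ᵀ

Let N = A − (-4)·I. We want v_3 with N^3 v_3 = 0 but N^2 v_3 ≠ 0; then v_{j-1} := N · v_j for j = 3, …, 2.

Pick v_3 = (1, 0, 0)ᵀ.
Then v_2 = N · v_3 = (-1, -1, -5)ᵀ.
Then v_1 = N · v_2 = (-3, 6, 3)ᵀ.

Sanity check: (A − (-4)·I) v_1 = (0, 0, 0)ᵀ = 0. ✓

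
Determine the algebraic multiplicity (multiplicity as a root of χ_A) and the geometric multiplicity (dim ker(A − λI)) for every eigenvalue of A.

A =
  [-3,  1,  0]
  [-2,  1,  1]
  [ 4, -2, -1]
λ = -1: alg = 3, geom = 1

Step 1 — factor the characteristic polynomial to read off the algebraic multiplicities:
  χ_A(x) = (x + 1)^3

Step 2 — compute geometric multiplicities via the rank-nullity identity g(λ) = n − rank(A − λI):
  rank(A − (-1)·I) = 2, so dim ker(A − (-1)·I) = n − 2 = 1

Summary:
  λ = -1: algebraic multiplicity = 3, geometric multiplicity = 1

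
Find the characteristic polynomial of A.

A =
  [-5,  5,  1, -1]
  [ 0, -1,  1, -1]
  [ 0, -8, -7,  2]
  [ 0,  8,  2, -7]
x^4 + 20*x^3 + 150*x^2 + 500*x + 625

Expanding det(x·I − A) (e.g. by cofactor expansion or by noting that A is similar to its Jordan form J, which has the same characteristic polynomial as A) gives
  χ_A(x) = x^4 + 20*x^3 + 150*x^2 + 500*x + 625
which factors as (x + 5)^4. The eigenvalues (with algebraic multiplicities) are λ = -5 with multiplicity 4.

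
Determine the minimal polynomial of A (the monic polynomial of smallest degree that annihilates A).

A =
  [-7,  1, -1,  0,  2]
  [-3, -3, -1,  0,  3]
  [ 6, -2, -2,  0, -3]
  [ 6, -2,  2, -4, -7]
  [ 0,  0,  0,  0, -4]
x^2 + 8*x + 16

The characteristic polynomial is χ_A(x) = (x + 4)^5, so the eigenvalues are known. The minimal polynomial is
  m_A(x) = Π_λ (x − λ)^{k_λ}
where k_λ is the size of the *largest* Jordan block for λ (equivalently, the smallest k with (A − λI)^k v = 0 for every generalised eigenvector v of λ).

  λ = -4: largest Jordan block has size 2, contributing (x + 4)^2

So m_A(x) = (x + 4)^2 = x^2 + 8*x + 16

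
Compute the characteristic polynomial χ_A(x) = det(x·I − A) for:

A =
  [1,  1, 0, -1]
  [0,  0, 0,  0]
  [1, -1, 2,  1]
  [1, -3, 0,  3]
x^4 - 6*x^3 + 12*x^2 - 8*x

Expanding det(x·I − A) (e.g. by cofactor expansion or by noting that A is similar to its Jordan form J, which has the same characteristic polynomial as A) gives
  χ_A(x) = x^4 - 6*x^3 + 12*x^2 - 8*x
which factors as x*(x - 2)^3. The eigenvalues (with algebraic multiplicities) are λ = 0 with multiplicity 1, λ = 2 with multiplicity 3.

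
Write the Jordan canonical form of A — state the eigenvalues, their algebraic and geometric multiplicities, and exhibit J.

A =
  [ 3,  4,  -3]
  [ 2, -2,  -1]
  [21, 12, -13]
J_3(-4)

The characteristic polynomial is
  det(x·I − A) = x^3 + 12*x^2 + 48*x + 64 = (x + 4)^3

Eigenvalues and multiplicities (the geometric multiplicity of λ is n − rank(A − λI), which equals the number of Jordan blocks for λ):
  λ = -4: algebraic multiplicity = 3, geometric multiplicity = 1

Determining the block sizes for each eigenvalue:
  λ = -4: one block (gm = 1), so the single block has size am = 3 → block sizes [3]

Assembling the blocks gives a Jordan form
J =
  [-4,  1,  0]
  [ 0, -4,  1]
  [ 0,  0, -4]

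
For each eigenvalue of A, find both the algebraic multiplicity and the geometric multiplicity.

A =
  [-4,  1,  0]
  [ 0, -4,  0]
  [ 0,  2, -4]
λ = -4: alg = 3, geom = 2

Step 1 — factor the characteristic polynomial to read off the algebraic multiplicities:
  χ_A(x) = (x + 4)^3

Step 2 — compute geometric multiplicities via the rank-nullity identity g(λ) = n − rank(A − λI):
  rank(A − (-4)·I) = 1, so dim ker(A − (-4)·I) = n − 1 = 2

Summary:
  λ = -4: algebraic multiplicity = 3, geometric multiplicity = 2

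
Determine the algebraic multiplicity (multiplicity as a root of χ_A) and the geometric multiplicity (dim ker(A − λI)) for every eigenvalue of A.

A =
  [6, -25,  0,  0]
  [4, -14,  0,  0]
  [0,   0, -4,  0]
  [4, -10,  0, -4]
λ = -4: alg = 4, geom = 3

Step 1 — factor the characteristic polynomial to read off the algebraic multiplicities:
  χ_A(x) = (x + 4)^4

Step 2 — compute geometric multiplicities via the rank-nullity identity g(λ) = n − rank(A − λI):
  rank(A − (-4)·I) = 1, so dim ker(A − (-4)·I) = n − 1 = 3

Summary:
  λ = -4: algebraic multiplicity = 4, geometric multiplicity = 3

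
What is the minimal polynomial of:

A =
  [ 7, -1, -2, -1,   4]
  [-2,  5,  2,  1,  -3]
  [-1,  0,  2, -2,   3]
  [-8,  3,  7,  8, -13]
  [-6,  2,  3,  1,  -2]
x^3 - 12*x^2 + 48*x - 64

The characteristic polynomial is χ_A(x) = (x - 4)^5, so the eigenvalues are known. The minimal polynomial is
  m_A(x) = Π_λ (x − λ)^{k_λ}
where k_λ is the size of the *largest* Jordan block for λ (equivalently, the smallest k with (A − λI)^k v = 0 for every generalised eigenvector v of λ).

  λ = 4: largest Jordan block has size 3, contributing (x − 4)^3

So m_A(x) = (x - 4)^3 = x^3 - 12*x^2 + 48*x - 64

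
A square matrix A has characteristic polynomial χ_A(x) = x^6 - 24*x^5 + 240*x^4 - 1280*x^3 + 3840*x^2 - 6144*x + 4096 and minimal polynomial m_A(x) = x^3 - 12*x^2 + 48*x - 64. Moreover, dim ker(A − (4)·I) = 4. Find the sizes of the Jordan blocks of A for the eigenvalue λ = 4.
Block sizes for λ = 4: [3, 1, 1, 1]

Step 1 — from the characteristic polynomial, algebraic multiplicity of λ = 4 is 6. From dim ker(A − (4)·I) = 4, there are exactly 4 Jordan blocks for λ = 4.
Step 2 — from the minimal polynomial, the factor (x − 4)^3 tells us the largest block for λ = 4 has size 3.
Step 3 — with total size 6, 4 blocks, and largest block 3, the block sizes (in nonincreasing order) are [3, 1, 1, 1].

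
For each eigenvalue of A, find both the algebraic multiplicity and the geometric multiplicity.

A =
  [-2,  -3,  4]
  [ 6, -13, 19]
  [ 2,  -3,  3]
λ = -4: alg = 3, geom = 1

Step 1 — factor the characteristic polynomial to read off the algebraic multiplicities:
  χ_A(x) = (x + 4)^3

Step 2 — compute geometric multiplicities via the rank-nullity identity g(λ) = n − rank(A − λI):
  rank(A − (-4)·I) = 2, so dim ker(A − (-4)·I) = n − 2 = 1

Summary:
  λ = -4: algebraic multiplicity = 3, geometric multiplicity = 1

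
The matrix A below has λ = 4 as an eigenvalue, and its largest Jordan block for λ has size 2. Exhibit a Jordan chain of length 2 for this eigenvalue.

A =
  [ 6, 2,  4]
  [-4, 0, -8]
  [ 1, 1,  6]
A Jordan chain for λ = 4 of length 2:
v_1 = (2, -4, 1)ᵀ
v_2 = (1, 0, 0)ᵀ

Let N = A − (4)·I. We want v_2 with N^2 v_2 = 0 but N^1 v_2 ≠ 0; then v_{j-1} := N · v_j for j = 2, …, 2.

Pick v_2 = (1, 0, 0)ᵀ.
Then v_1 = N · v_2 = (2, -4, 1)ᵀ.

Sanity check: (A − (4)·I) v_1 = (0, 0, 0)ᵀ = 0. ✓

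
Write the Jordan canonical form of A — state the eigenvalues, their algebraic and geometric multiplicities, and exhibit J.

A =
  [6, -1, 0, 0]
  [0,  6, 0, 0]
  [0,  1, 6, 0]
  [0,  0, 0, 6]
J_2(6) ⊕ J_1(6) ⊕ J_1(6)

The characteristic polynomial is
  det(x·I − A) = x^4 - 24*x^3 + 216*x^2 - 864*x + 1296 = (x - 6)^4

Eigenvalues and multiplicities (the geometric multiplicity of λ is n − rank(A − λI), which equals the number of Jordan blocks for λ):
  λ = 6: algebraic multiplicity = 4, geometric multiplicity = 3

Determining the block sizes for each eigenvalue:
  λ = 6: 3 blocks summing to 4 forces exactly one block of size 2 and the rest size 1 → block sizes [2, 1, 1]

Assembling the blocks gives a Jordan form
J =
  [6, 1, 0, 0]
  [0, 6, 0, 0]
  [0, 0, 6, 0]
  [0, 0, 0, 6]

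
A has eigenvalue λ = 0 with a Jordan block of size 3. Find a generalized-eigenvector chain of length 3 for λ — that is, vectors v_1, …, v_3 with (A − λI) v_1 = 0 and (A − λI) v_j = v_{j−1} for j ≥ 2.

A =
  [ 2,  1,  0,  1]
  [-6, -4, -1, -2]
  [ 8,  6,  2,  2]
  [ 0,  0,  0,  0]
A Jordan chain for λ = 0 of length 3:
v_1 = (-2, 4, -4, 0)ᵀ
v_2 = (2, -6, 8, 0)ᵀ
v_3 = (1, 0, 0, 0)ᵀ

Let N = A − (0)·I. We want v_3 with N^3 v_3 = 0 but N^2 v_3 ≠ 0; then v_{j-1} := N · v_j for j = 3, …, 2.

Pick v_3 = (1, 0, 0, 0)ᵀ.
Then v_2 = N · v_3 = (2, -6, 8, 0)ᵀ.
Then v_1 = N · v_2 = (-2, 4, -4, 0)ᵀ.

Sanity check: (A − (0)·I) v_1 = (0, 0, 0, 0)ᵀ = 0. ✓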